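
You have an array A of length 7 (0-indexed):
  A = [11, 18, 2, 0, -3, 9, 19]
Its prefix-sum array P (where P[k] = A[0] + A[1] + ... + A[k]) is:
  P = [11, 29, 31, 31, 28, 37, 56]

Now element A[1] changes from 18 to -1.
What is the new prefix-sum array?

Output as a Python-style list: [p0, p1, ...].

Answer: [11, 10, 12, 12, 9, 18, 37]

Derivation:
Change: A[1] 18 -> -1, delta = -19
P[k] for k < 1: unchanged (A[1] not included)
P[k] for k >= 1: shift by delta = -19
  P[0] = 11 + 0 = 11
  P[1] = 29 + -19 = 10
  P[2] = 31 + -19 = 12
  P[3] = 31 + -19 = 12
  P[4] = 28 + -19 = 9
  P[5] = 37 + -19 = 18
  P[6] = 56 + -19 = 37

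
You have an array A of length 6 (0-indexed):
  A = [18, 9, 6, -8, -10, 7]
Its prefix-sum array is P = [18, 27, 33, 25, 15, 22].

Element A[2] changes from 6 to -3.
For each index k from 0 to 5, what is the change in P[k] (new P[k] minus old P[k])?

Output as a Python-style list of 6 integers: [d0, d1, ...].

Element change: A[2] 6 -> -3, delta = -9
For k < 2: P[k] unchanged, delta_P[k] = 0
For k >= 2: P[k] shifts by exactly -9
Delta array: [0, 0, -9, -9, -9, -9]

Answer: [0, 0, -9, -9, -9, -9]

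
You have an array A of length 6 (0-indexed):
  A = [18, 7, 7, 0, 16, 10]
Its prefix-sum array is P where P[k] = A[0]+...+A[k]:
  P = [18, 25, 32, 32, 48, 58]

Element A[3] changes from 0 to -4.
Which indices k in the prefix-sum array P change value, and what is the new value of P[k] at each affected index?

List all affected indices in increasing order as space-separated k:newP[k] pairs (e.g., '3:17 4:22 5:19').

P[k] = A[0] + ... + A[k]
P[k] includes A[3] iff k >= 3
Affected indices: 3, 4, ..., 5; delta = -4
  P[3]: 32 + -4 = 28
  P[4]: 48 + -4 = 44
  P[5]: 58 + -4 = 54

Answer: 3:28 4:44 5:54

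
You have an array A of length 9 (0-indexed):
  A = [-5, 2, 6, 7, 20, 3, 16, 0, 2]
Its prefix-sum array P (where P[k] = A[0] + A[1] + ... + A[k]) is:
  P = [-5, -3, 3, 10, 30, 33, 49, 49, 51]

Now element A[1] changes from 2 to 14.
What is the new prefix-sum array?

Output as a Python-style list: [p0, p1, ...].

Change: A[1] 2 -> 14, delta = 12
P[k] for k < 1: unchanged (A[1] not included)
P[k] for k >= 1: shift by delta = 12
  P[0] = -5 + 0 = -5
  P[1] = -3 + 12 = 9
  P[2] = 3 + 12 = 15
  P[3] = 10 + 12 = 22
  P[4] = 30 + 12 = 42
  P[5] = 33 + 12 = 45
  P[6] = 49 + 12 = 61
  P[7] = 49 + 12 = 61
  P[8] = 51 + 12 = 63

Answer: [-5, 9, 15, 22, 42, 45, 61, 61, 63]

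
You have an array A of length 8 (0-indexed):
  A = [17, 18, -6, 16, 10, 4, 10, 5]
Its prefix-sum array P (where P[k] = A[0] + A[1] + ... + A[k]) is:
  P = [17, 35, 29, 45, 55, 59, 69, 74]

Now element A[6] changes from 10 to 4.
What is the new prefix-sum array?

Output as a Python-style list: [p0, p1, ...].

Change: A[6] 10 -> 4, delta = -6
P[k] for k < 6: unchanged (A[6] not included)
P[k] for k >= 6: shift by delta = -6
  P[0] = 17 + 0 = 17
  P[1] = 35 + 0 = 35
  P[2] = 29 + 0 = 29
  P[3] = 45 + 0 = 45
  P[4] = 55 + 0 = 55
  P[5] = 59 + 0 = 59
  P[6] = 69 + -6 = 63
  P[7] = 74 + -6 = 68

Answer: [17, 35, 29, 45, 55, 59, 63, 68]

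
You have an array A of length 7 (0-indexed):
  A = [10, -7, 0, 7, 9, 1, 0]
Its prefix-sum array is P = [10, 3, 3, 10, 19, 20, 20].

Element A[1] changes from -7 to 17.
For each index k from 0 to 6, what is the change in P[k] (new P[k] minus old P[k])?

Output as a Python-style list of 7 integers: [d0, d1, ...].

Answer: [0, 24, 24, 24, 24, 24, 24]

Derivation:
Element change: A[1] -7 -> 17, delta = 24
For k < 1: P[k] unchanged, delta_P[k] = 0
For k >= 1: P[k] shifts by exactly 24
Delta array: [0, 24, 24, 24, 24, 24, 24]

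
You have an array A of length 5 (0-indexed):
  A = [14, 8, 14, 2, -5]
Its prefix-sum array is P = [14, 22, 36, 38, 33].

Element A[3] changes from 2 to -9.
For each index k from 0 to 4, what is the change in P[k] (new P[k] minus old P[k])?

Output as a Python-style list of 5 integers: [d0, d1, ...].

Answer: [0, 0, 0, -11, -11]

Derivation:
Element change: A[3] 2 -> -9, delta = -11
For k < 3: P[k] unchanged, delta_P[k] = 0
For k >= 3: P[k] shifts by exactly -11
Delta array: [0, 0, 0, -11, -11]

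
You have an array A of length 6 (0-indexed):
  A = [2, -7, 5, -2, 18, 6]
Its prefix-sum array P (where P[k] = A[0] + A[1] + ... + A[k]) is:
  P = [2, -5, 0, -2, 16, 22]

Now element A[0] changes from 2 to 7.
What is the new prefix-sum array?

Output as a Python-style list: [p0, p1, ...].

Change: A[0] 2 -> 7, delta = 5
P[k] for k < 0: unchanged (A[0] not included)
P[k] for k >= 0: shift by delta = 5
  P[0] = 2 + 5 = 7
  P[1] = -5 + 5 = 0
  P[2] = 0 + 5 = 5
  P[3] = -2 + 5 = 3
  P[4] = 16 + 5 = 21
  P[5] = 22 + 5 = 27

Answer: [7, 0, 5, 3, 21, 27]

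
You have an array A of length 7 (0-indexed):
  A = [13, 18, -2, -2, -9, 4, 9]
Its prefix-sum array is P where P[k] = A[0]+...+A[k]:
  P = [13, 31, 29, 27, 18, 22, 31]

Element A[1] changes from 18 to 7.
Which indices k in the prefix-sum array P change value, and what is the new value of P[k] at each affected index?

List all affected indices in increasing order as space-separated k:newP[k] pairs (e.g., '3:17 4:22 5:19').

Answer: 1:20 2:18 3:16 4:7 5:11 6:20

Derivation:
P[k] = A[0] + ... + A[k]
P[k] includes A[1] iff k >= 1
Affected indices: 1, 2, ..., 6; delta = -11
  P[1]: 31 + -11 = 20
  P[2]: 29 + -11 = 18
  P[3]: 27 + -11 = 16
  P[4]: 18 + -11 = 7
  P[5]: 22 + -11 = 11
  P[6]: 31 + -11 = 20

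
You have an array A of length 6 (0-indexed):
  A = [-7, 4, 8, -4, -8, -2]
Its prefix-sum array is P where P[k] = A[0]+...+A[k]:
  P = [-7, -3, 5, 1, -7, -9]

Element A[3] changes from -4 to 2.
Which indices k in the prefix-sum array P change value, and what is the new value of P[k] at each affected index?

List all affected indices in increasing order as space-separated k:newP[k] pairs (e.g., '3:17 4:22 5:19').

P[k] = A[0] + ... + A[k]
P[k] includes A[3] iff k >= 3
Affected indices: 3, 4, ..., 5; delta = 6
  P[3]: 1 + 6 = 7
  P[4]: -7 + 6 = -1
  P[5]: -9 + 6 = -3

Answer: 3:7 4:-1 5:-3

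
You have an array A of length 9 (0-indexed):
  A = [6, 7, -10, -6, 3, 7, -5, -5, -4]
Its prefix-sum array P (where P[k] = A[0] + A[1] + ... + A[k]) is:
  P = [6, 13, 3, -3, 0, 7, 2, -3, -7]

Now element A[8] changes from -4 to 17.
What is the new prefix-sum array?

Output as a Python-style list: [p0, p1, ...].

Change: A[8] -4 -> 17, delta = 21
P[k] for k < 8: unchanged (A[8] not included)
P[k] for k >= 8: shift by delta = 21
  P[0] = 6 + 0 = 6
  P[1] = 13 + 0 = 13
  P[2] = 3 + 0 = 3
  P[3] = -3 + 0 = -3
  P[4] = 0 + 0 = 0
  P[5] = 7 + 0 = 7
  P[6] = 2 + 0 = 2
  P[7] = -3 + 0 = -3
  P[8] = -7 + 21 = 14

Answer: [6, 13, 3, -3, 0, 7, 2, -3, 14]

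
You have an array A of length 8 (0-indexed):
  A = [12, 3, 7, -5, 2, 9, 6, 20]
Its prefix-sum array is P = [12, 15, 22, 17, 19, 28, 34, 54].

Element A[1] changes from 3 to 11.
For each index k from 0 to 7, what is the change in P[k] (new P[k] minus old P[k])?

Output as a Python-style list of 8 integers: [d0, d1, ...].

Answer: [0, 8, 8, 8, 8, 8, 8, 8]

Derivation:
Element change: A[1] 3 -> 11, delta = 8
For k < 1: P[k] unchanged, delta_P[k] = 0
For k >= 1: P[k] shifts by exactly 8
Delta array: [0, 8, 8, 8, 8, 8, 8, 8]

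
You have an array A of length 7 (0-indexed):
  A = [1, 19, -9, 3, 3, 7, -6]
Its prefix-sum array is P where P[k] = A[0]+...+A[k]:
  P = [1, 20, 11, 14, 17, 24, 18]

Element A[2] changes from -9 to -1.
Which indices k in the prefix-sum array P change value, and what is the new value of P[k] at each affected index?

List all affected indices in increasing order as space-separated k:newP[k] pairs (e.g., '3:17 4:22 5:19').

Answer: 2:19 3:22 4:25 5:32 6:26

Derivation:
P[k] = A[0] + ... + A[k]
P[k] includes A[2] iff k >= 2
Affected indices: 2, 3, ..., 6; delta = 8
  P[2]: 11 + 8 = 19
  P[3]: 14 + 8 = 22
  P[4]: 17 + 8 = 25
  P[5]: 24 + 8 = 32
  P[6]: 18 + 8 = 26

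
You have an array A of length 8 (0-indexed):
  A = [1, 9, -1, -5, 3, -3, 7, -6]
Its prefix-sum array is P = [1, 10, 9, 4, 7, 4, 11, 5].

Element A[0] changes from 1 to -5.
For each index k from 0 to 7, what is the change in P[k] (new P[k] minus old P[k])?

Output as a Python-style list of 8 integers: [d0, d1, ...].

Answer: [-6, -6, -6, -6, -6, -6, -6, -6]

Derivation:
Element change: A[0] 1 -> -5, delta = -6
For k < 0: P[k] unchanged, delta_P[k] = 0
For k >= 0: P[k] shifts by exactly -6
Delta array: [-6, -6, -6, -6, -6, -6, -6, -6]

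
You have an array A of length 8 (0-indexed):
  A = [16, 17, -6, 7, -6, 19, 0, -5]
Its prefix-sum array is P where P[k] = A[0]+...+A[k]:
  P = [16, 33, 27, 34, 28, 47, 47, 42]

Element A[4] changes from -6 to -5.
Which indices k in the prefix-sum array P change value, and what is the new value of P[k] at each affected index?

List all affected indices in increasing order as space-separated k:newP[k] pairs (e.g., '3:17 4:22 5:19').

Answer: 4:29 5:48 6:48 7:43

Derivation:
P[k] = A[0] + ... + A[k]
P[k] includes A[4] iff k >= 4
Affected indices: 4, 5, ..., 7; delta = 1
  P[4]: 28 + 1 = 29
  P[5]: 47 + 1 = 48
  P[6]: 47 + 1 = 48
  P[7]: 42 + 1 = 43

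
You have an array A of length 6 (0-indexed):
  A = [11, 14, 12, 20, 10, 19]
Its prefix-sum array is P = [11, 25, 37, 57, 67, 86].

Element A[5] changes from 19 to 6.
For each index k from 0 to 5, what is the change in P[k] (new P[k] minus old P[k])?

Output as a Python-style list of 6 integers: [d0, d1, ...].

Answer: [0, 0, 0, 0, 0, -13]

Derivation:
Element change: A[5] 19 -> 6, delta = -13
For k < 5: P[k] unchanged, delta_P[k] = 0
For k >= 5: P[k] shifts by exactly -13
Delta array: [0, 0, 0, 0, 0, -13]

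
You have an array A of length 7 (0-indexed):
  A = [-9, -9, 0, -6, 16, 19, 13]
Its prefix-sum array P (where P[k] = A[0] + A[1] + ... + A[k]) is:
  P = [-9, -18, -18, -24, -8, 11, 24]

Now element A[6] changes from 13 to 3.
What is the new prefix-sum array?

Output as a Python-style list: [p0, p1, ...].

Answer: [-9, -18, -18, -24, -8, 11, 14]

Derivation:
Change: A[6] 13 -> 3, delta = -10
P[k] for k < 6: unchanged (A[6] not included)
P[k] for k >= 6: shift by delta = -10
  P[0] = -9 + 0 = -9
  P[1] = -18 + 0 = -18
  P[2] = -18 + 0 = -18
  P[3] = -24 + 0 = -24
  P[4] = -8 + 0 = -8
  P[5] = 11 + 0 = 11
  P[6] = 24 + -10 = 14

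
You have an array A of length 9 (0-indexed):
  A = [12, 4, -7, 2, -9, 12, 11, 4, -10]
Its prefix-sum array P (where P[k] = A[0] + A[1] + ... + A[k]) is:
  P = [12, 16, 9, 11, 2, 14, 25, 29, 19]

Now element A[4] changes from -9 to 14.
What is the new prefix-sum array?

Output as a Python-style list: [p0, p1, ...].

Change: A[4] -9 -> 14, delta = 23
P[k] for k < 4: unchanged (A[4] not included)
P[k] for k >= 4: shift by delta = 23
  P[0] = 12 + 0 = 12
  P[1] = 16 + 0 = 16
  P[2] = 9 + 0 = 9
  P[3] = 11 + 0 = 11
  P[4] = 2 + 23 = 25
  P[5] = 14 + 23 = 37
  P[6] = 25 + 23 = 48
  P[7] = 29 + 23 = 52
  P[8] = 19 + 23 = 42

Answer: [12, 16, 9, 11, 25, 37, 48, 52, 42]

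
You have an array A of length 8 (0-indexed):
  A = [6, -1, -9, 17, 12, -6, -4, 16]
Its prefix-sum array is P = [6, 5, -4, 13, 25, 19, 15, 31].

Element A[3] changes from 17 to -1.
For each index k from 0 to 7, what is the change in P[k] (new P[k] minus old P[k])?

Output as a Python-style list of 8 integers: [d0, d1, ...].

Answer: [0, 0, 0, -18, -18, -18, -18, -18]

Derivation:
Element change: A[3] 17 -> -1, delta = -18
For k < 3: P[k] unchanged, delta_P[k] = 0
For k >= 3: P[k] shifts by exactly -18
Delta array: [0, 0, 0, -18, -18, -18, -18, -18]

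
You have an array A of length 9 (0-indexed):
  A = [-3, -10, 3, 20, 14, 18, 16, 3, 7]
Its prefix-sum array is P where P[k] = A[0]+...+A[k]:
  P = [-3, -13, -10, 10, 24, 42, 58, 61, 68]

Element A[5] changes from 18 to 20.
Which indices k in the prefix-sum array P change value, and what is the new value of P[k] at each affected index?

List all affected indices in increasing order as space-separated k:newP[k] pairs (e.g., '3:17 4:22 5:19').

Answer: 5:44 6:60 7:63 8:70

Derivation:
P[k] = A[0] + ... + A[k]
P[k] includes A[5] iff k >= 5
Affected indices: 5, 6, ..., 8; delta = 2
  P[5]: 42 + 2 = 44
  P[6]: 58 + 2 = 60
  P[7]: 61 + 2 = 63
  P[8]: 68 + 2 = 70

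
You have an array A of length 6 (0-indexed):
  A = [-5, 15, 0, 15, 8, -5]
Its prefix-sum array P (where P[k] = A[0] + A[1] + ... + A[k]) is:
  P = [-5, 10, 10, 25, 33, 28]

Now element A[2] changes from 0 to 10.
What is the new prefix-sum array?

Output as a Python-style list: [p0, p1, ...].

Change: A[2] 0 -> 10, delta = 10
P[k] for k < 2: unchanged (A[2] not included)
P[k] for k >= 2: shift by delta = 10
  P[0] = -5 + 0 = -5
  P[1] = 10 + 0 = 10
  P[2] = 10 + 10 = 20
  P[3] = 25 + 10 = 35
  P[4] = 33 + 10 = 43
  P[5] = 28 + 10 = 38

Answer: [-5, 10, 20, 35, 43, 38]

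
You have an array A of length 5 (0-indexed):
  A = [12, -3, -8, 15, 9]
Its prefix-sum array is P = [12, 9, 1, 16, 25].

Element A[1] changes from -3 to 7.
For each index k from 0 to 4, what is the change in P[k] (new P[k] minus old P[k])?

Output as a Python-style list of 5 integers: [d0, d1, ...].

Element change: A[1] -3 -> 7, delta = 10
For k < 1: P[k] unchanged, delta_P[k] = 0
For k >= 1: P[k] shifts by exactly 10
Delta array: [0, 10, 10, 10, 10]

Answer: [0, 10, 10, 10, 10]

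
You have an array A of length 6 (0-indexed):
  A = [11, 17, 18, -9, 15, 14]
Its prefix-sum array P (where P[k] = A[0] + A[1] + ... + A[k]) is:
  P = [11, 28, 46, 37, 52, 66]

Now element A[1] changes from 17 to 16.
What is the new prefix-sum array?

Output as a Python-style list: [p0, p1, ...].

Change: A[1] 17 -> 16, delta = -1
P[k] for k < 1: unchanged (A[1] not included)
P[k] for k >= 1: shift by delta = -1
  P[0] = 11 + 0 = 11
  P[1] = 28 + -1 = 27
  P[2] = 46 + -1 = 45
  P[3] = 37 + -1 = 36
  P[4] = 52 + -1 = 51
  P[5] = 66 + -1 = 65

Answer: [11, 27, 45, 36, 51, 65]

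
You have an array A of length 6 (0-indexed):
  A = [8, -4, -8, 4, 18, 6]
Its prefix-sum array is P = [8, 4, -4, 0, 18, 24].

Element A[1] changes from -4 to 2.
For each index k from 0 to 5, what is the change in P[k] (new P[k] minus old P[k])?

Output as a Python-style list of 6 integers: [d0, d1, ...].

Answer: [0, 6, 6, 6, 6, 6]

Derivation:
Element change: A[1] -4 -> 2, delta = 6
For k < 1: P[k] unchanged, delta_P[k] = 0
For k >= 1: P[k] shifts by exactly 6
Delta array: [0, 6, 6, 6, 6, 6]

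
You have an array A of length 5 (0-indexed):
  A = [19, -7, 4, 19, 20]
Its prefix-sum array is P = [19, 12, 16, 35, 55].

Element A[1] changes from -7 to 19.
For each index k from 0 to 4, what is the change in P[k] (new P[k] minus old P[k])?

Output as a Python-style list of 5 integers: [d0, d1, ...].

Element change: A[1] -7 -> 19, delta = 26
For k < 1: P[k] unchanged, delta_P[k] = 0
For k >= 1: P[k] shifts by exactly 26
Delta array: [0, 26, 26, 26, 26]

Answer: [0, 26, 26, 26, 26]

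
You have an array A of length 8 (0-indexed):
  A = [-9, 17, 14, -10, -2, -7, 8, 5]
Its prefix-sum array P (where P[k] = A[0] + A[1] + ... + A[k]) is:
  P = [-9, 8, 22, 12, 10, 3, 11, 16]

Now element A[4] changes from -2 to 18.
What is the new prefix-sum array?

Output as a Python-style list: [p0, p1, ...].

Change: A[4] -2 -> 18, delta = 20
P[k] for k < 4: unchanged (A[4] not included)
P[k] for k >= 4: shift by delta = 20
  P[0] = -9 + 0 = -9
  P[1] = 8 + 0 = 8
  P[2] = 22 + 0 = 22
  P[3] = 12 + 0 = 12
  P[4] = 10 + 20 = 30
  P[5] = 3 + 20 = 23
  P[6] = 11 + 20 = 31
  P[7] = 16 + 20 = 36

Answer: [-9, 8, 22, 12, 30, 23, 31, 36]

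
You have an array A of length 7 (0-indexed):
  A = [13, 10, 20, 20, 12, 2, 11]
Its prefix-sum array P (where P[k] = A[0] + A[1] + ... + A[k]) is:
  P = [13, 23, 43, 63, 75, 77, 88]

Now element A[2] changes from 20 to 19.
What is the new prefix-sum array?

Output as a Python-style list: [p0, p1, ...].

Answer: [13, 23, 42, 62, 74, 76, 87]

Derivation:
Change: A[2] 20 -> 19, delta = -1
P[k] for k < 2: unchanged (A[2] not included)
P[k] for k >= 2: shift by delta = -1
  P[0] = 13 + 0 = 13
  P[1] = 23 + 0 = 23
  P[2] = 43 + -1 = 42
  P[3] = 63 + -1 = 62
  P[4] = 75 + -1 = 74
  P[5] = 77 + -1 = 76
  P[6] = 88 + -1 = 87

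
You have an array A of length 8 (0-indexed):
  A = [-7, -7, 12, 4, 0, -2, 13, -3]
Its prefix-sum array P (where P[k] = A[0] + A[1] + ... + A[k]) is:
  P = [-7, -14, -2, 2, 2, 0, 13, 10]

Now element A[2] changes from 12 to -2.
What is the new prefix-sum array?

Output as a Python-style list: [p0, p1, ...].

Answer: [-7, -14, -16, -12, -12, -14, -1, -4]

Derivation:
Change: A[2] 12 -> -2, delta = -14
P[k] for k < 2: unchanged (A[2] not included)
P[k] for k >= 2: shift by delta = -14
  P[0] = -7 + 0 = -7
  P[1] = -14 + 0 = -14
  P[2] = -2 + -14 = -16
  P[3] = 2 + -14 = -12
  P[4] = 2 + -14 = -12
  P[5] = 0 + -14 = -14
  P[6] = 13 + -14 = -1
  P[7] = 10 + -14 = -4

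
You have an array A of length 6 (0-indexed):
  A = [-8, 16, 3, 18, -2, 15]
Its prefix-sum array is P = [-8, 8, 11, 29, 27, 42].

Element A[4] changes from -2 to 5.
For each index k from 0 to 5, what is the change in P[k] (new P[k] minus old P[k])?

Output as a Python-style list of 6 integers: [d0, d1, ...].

Answer: [0, 0, 0, 0, 7, 7]

Derivation:
Element change: A[4] -2 -> 5, delta = 7
For k < 4: P[k] unchanged, delta_P[k] = 0
For k >= 4: P[k] shifts by exactly 7
Delta array: [0, 0, 0, 0, 7, 7]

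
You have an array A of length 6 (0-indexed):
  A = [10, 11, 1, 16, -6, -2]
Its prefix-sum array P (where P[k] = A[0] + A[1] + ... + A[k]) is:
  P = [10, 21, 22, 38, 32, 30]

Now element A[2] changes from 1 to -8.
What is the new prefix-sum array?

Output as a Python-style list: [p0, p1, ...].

Answer: [10, 21, 13, 29, 23, 21]

Derivation:
Change: A[2] 1 -> -8, delta = -9
P[k] for k < 2: unchanged (A[2] not included)
P[k] for k >= 2: shift by delta = -9
  P[0] = 10 + 0 = 10
  P[1] = 21 + 0 = 21
  P[2] = 22 + -9 = 13
  P[3] = 38 + -9 = 29
  P[4] = 32 + -9 = 23
  P[5] = 30 + -9 = 21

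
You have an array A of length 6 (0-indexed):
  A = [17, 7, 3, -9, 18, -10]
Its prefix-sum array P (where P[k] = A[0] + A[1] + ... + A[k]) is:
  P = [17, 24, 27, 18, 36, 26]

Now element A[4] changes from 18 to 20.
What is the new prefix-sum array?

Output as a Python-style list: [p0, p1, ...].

Change: A[4] 18 -> 20, delta = 2
P[k] for k < 4: unchanged (A[4] not included)
P[k] for k >= 4: shift by delta = 2
  P[0] = 17 + 0 = 17
  P[1] = 24 + 0 = 24
  P[2] = 27 + 0 = 27
  P[3] = 18 + 0 = 18
  P[4] = 36 + 2 = 38
  P[5] = 26 + 2 = 28

Answer: [17, 24, 27, 18, 38, 28]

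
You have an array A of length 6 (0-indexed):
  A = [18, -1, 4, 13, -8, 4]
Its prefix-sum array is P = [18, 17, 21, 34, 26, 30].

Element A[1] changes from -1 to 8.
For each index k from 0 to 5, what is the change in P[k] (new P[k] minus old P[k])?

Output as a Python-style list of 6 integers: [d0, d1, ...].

Answer: [0, 9, 9, 9, 9, 9]

Derivation:
Element change: A[1] -1 -> 8, delta = 9
For k < 1: P[k] unchanged, delta_P[k] = 0
For k >= 1: P[k] shifts by exactly 9
Delta array: [0, 9, 9, 9, 9, 9]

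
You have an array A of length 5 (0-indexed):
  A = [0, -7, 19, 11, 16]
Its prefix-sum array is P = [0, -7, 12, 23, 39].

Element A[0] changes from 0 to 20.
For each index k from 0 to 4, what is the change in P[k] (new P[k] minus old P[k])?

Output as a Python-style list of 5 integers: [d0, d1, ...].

Element change: A[0] 0 -> 20, delta = 20
For k < 0: P[k] unchanged, delta_P[k] = 0
For k >= 0: P[k] shifts by exactly 20
Delta array: [20, 20, 20, 20, 20]

Answer: [20, 20, 20, 20, 20]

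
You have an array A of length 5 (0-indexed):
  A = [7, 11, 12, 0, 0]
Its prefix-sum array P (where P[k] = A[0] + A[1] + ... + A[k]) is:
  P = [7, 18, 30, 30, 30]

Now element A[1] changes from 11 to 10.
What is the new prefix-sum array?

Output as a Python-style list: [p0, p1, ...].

Change: A[1] 11 -> 10, delta = -1
P[k] for k < 1: unchanged (A[1] not included)
P[k] for k >= 1: shift by delta = -1
  P[0] = 7 + 0 = 7
  P[1] = 18 + -1 = 17
  P[2] = 30 + -1 = 29
  P[3] = 30 + -1 = 29
  P[4] = 30 + -1 = 29

Answer: [7, 17, 29, 29, 29]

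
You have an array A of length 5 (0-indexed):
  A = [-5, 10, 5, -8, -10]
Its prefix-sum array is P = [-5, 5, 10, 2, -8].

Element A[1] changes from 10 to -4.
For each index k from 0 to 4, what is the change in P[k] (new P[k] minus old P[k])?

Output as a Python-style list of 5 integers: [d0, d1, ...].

Element change: A[1] 10 -> -4, delta = -14
For k < 1: P[k] unchanged, delta_P[k] = 0
For k >= 1: P[k] shifts by exactly -14
Delta array: [0, -14, -14, -14, -14]

Answer: [0, -14, -14, -14, -14]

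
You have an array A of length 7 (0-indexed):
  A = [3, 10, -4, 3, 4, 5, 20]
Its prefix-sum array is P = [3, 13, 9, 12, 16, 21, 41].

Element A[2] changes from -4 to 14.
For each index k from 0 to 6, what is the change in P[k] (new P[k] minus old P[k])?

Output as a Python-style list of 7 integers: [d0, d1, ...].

Element change: A[2] -4 -> 14, delta = 18
For k < 2: P[k] unchanged, delta_P[k] = 0
For k >= 2: P[k] shifts by exactly 18
Delta array: [0, 0, 18, 18, 18, 18, 18]

Answer: [0, 0, 18, 18, 18, 18, 18]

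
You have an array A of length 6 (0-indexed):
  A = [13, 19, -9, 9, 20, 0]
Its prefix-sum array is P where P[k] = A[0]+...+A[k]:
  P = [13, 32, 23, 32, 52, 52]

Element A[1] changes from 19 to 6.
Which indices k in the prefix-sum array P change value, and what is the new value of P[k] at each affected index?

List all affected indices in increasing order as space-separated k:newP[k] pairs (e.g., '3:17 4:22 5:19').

Answer: 1:19 2:10 3:19 4:39 5:39

Derivation:
P[k] = A[0] + ... + A[k]
P[k] includes A[1] iff k >= 1
Affected indices: 1, 2, ..., 5; delta = -13
  P[1]: 32 + -13 = 19
  P[2]: 23 + -13 = 10
  P[3]: 32 + -13 = 19
  P[4]: 52 + -13 = 39
  P[5]: 52 + -13 = 39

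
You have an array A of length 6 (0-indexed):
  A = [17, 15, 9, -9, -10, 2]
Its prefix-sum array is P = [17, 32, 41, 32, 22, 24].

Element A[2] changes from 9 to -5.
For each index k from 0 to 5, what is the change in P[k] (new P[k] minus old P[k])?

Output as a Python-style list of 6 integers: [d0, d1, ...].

Answer: [0, 0, -14, -14, -14, -14]

Derivation:
Element change: A[2] 9 -> -5, delta = -14
For k < 2: P[k] unchanged, delta_P[k] = 0
For k >= 2: P[k] shifts by exactly -14
Delta array: [0, 0, -14, -14, -14, -14]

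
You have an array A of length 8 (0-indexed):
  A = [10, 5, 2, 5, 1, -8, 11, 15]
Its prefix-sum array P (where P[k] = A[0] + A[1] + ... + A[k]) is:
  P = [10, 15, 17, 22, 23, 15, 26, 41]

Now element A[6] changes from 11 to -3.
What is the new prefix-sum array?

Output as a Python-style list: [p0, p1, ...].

Change: A[6] 11 -> -3, delta = -14
P[k] for k < 6: unchanged (A[6] not included)
P[k] for k >= 6: shift by delta = -14
  P[0] = 10 + 0 = 10
  P[1] = 15 + 0 = 15
  P[2] = 17 + 0 = 17
  P[3] = 22 + 0 = 22
  P[4] = 23 + 0 = 23
  P[5] = 15 + 0 = 15
  P[6] = 26 + -14 = 12
  P[7] = 41 + -14 = 27

Answer: [10, 15, 17, 22, 23, 15, 12, 27]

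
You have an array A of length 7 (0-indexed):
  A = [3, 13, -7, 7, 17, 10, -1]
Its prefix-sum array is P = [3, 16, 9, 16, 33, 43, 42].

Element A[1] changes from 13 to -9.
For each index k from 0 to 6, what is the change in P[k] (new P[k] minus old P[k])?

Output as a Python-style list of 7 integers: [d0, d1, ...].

Answer: [0, -22, -22, -22, -22, -22, -22]

Derivation:
Element change: A[1] 13 -> -9, delta = -22
For k < 1: P[k] unchanged, delta_P[k] = 0
For k >= 1: P[k] shifts by exactly -22
Delta array: [0, -22, -22, -22, -22, -22, -22]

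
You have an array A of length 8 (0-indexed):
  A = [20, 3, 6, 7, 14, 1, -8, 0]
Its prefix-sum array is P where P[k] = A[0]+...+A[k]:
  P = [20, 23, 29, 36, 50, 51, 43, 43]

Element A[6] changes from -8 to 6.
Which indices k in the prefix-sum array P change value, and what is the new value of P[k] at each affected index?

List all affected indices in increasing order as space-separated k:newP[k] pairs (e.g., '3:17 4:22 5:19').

Answer: 6:57 7:57

Derivation:
P[k] = A[0] + ... + A[k]
P[k] includes A[6] iff k >= 6
Affected indices: 6, 7, ..., 7; delta = 14
  P[6]: 43 + 14 = 57
  P[7]: 43 + 14 = 57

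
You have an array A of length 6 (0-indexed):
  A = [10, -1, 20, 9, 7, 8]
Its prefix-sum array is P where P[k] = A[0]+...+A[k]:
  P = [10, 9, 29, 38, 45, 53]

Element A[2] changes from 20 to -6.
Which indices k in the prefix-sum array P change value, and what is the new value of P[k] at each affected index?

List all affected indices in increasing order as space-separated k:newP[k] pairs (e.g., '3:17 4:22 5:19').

Answer: 2:3 3:12 4:19 5:27

Derivation:
P[k] = A[0] + ... + A[k]
P[k] includes A[2] iff k >= 2
Affected indices: 2, 3, ..., 5; delta = -26
  P[2]: 29 + -26 = 3
  P[3]: 38 + -26 = 12
  P[4]: 45 + -26 = 19
  P[5]: 53 + -26 = 27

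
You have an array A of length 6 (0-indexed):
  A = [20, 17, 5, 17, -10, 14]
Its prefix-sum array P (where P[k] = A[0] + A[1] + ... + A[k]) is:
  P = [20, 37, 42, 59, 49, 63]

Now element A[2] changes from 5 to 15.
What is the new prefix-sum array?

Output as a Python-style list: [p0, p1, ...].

Change: A[2] 5 -> 15, delta = 10
P[k] for k < 2: unchanged (A[2] not included)
P[k] for k >= 2: shift by delta = 10
  P[0] = 20 + 0 = 20
  P[1] = 37 + 0 = 37
  P[2] = 42 + 10 = 52
  P[3] = 59 + 10 = 69
  P[4] = 49 + 10 = 59
  P[5] = 63 + 10 = 73

Answer: [20, 37, 52, 69, 59, 73]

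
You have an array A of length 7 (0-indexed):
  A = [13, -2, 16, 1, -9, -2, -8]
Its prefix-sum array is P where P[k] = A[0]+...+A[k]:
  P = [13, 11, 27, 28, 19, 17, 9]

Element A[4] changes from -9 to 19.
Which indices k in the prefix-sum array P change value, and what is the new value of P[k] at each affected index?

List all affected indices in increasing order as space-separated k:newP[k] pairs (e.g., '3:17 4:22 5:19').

P[k] = A[0] + ... + A[k]
P[k] includes A[4] iff k >= 4
Affected indices: 4, 5, ..., 6; delta = 28
  P[4]: 19 + 28 = 47
  P[5]: 17 + 28 = 45
  P[6]: 9 + 28 = 37

Answer: 4:47 5:45 6:37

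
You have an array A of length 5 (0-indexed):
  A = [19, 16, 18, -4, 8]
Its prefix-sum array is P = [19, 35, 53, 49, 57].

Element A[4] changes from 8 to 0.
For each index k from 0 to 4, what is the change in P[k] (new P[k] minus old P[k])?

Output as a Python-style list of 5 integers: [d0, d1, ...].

Answer: [0, 0, 0, 0, -8]

Derivation:
Element change: A[4] 8 -> 0, delta = -8
For k < 4: P[k] unchanged, delta_P[k] = 0
For k >= 4: P[k] shifts by exactly -8
Delta array: [0, 0, 0, 0, -8]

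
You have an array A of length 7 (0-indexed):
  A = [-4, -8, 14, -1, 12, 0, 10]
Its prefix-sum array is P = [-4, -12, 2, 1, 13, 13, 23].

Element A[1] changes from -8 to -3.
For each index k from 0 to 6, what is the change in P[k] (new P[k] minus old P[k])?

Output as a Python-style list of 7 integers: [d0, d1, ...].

Element change: A[1] -8 -> -3, delta = 5
For k < 1: P[k] unchanged, delta_P[k] = 0
For k >= 1: P[k] shifts by exactly 5
Delta array: [0, 5, 5, 5, 5, 5, 5]

Answer: [0, 5, 5, 5, 5, 5, 5]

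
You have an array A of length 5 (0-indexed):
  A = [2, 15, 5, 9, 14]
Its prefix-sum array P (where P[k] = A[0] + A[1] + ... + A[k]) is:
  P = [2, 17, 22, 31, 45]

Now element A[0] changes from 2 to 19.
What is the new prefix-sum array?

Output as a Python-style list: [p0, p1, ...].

Change: A[0] 2 -> 19, delta = 17
P[k] for k < 0: unchanged (A[0] not included)
P[k] for k >= 0: shift by delta = 17
  P[0] = 2 + 17 = 19
  P[1] = 17 + 17 = 34
  P[2] = 22 + 17 = 39
  P[3] = 31 + 17 = 48
  P[4] = 45 + 17 = 62

Answer: [19, 34, 39, 48, 62]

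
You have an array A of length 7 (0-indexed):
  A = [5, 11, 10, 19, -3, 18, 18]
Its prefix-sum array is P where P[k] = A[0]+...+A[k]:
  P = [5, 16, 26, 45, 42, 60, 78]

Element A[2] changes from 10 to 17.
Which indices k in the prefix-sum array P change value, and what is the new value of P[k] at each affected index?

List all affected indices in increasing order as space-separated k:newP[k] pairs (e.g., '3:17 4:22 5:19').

Answer: 2:33 3:52 4:49 5:67 6:85

Derivation:
P[k] = A[0] + ... + A[k]
P[k] includes A[2] iff k >= 2
Affected indices: 2, 3, ..., 6; delta = 7
  P[2]: 26 + 7 = 33
  P[3]: 45 + 7 = 52
  P[4]: 42 + 7 = 49
  P[5]: 60 + 7 = 67
  P[6]: 78 + 7 = 85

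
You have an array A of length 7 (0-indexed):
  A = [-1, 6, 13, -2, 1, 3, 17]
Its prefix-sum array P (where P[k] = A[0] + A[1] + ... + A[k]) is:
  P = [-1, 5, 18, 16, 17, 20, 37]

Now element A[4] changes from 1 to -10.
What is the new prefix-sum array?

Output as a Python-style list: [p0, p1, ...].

Answer: [-1, 5, 18, 16, 6, 9, 26]

Derivation:
Change: A[4] 1 -> -10, delta = -11
P[k] for k < 4: unchanged (A[4] not included)
P[k] for k >= 4: shift by delta = -11
  P[0] = -1 + 0 = -1
  P[1] = 5 + 0 = 5
  P[2] = 18 + 0 = 18
  P[3] = 16 + 0 = 16
  P[4] = 17 + -11 = 6
  P[5] = 20 + -11 = 9
  P[6] = 37 + -11 = 26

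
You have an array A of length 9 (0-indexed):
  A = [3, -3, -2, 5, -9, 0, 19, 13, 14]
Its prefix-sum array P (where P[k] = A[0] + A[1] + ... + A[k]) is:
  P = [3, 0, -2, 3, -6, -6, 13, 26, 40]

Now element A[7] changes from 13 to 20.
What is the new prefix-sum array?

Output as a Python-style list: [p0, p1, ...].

Change: A[7] 13 -> 20, delta = 7
P[k] for k < 7: unchanged (A[7] not included)
P[k] for k >= 7: shift by delta = 7
  P[0] = 3 + 0 = 3
  P[1] = 0 + 0 = 0
  P[2] = -2 + 0 = -2
  P[3] = 3 + 0 = 3
  P[4] = -6 + 0 = -6
  P[5] = -6 + 0 = -6
  P[6] = 13 + 0 = 13
  P[7] = 26 + 7 = 33
  P[8] = 40 + 7 = 47

Answer: [3, 0, -2, 3, -6, -6, 13, 33, 47]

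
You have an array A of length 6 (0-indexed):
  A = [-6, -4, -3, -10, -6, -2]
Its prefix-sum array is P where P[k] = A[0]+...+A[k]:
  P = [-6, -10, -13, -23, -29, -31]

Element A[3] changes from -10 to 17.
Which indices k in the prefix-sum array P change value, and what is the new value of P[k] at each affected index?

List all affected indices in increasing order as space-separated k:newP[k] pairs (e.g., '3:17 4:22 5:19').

Answer: 3:4 4:-2 5:-4

Derivation:
P[k] = A[0] + ... + A[k]
P[k] includes A[3] iff k >= 3
Affected indices: 3, 4, ..., 5; delta = 27
  P[3]: -23 + 27 = 4
  P[4]: -29 + 27 = -2
  P[5]: -31 + 27 = -4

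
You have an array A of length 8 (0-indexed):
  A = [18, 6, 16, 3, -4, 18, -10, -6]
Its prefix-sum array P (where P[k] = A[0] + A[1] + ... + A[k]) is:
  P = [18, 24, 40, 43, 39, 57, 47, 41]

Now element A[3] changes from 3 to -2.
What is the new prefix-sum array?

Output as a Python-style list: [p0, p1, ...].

Answer: [18, 24, 40, 38, 34, 52, 42, 36]

Derivation:
Change: A[3] 3 -> -2, delta = -5
P[k] for k < 3: unchanged (A[3] not included)
P[k] for k >= 3: shift by delta = -5
  P[0] = 18 + 0 = 18
  P[1] = 24 + 0 = 24
  P[2] = 40 + 0 = 40
  P[3] = 43 + -5 = 38
  P[4] = 39 + -5 = 34
  P[5] = 57 + -5 = 52
  P[6] = 47 + -5 = 42
  P[7] = 41 + -5 = 36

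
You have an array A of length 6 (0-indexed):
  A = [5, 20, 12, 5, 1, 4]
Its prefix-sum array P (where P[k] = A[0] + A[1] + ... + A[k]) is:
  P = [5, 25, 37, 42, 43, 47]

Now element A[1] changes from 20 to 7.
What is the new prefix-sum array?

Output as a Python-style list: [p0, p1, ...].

Answer: [5, 12, 24, 29, 30, 34]

Derivation:
Change: A[1] 20 -> 7, delta = -13
P[k] for k < 1: unchanged (A[1] not included)
P[k] for k >= 1: shift by delta = -13
  P[0] = 5 + 0 = 5
  P[1] = 25 + -13 = 12
  P[2] = 37 + -13 = 24
  P[3] = 42 + -13 = 29
  P[4] = 43 + -13 = 30
  P[5] = 47 + -13 = 34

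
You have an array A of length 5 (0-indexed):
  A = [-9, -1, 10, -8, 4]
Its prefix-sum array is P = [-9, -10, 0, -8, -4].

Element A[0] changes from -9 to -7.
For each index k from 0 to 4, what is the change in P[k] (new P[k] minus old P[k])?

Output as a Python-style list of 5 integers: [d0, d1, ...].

Element change: A[0] -9 -> -7, delta = 2
For k < 0: P[k] unchanged, delta_P[k] = 0
For k >= 0: P[k] shifts by exactly 2
Delta array: [2, 2, 2, 2, 2]

Answer: [2, 2, 2, 2, 2]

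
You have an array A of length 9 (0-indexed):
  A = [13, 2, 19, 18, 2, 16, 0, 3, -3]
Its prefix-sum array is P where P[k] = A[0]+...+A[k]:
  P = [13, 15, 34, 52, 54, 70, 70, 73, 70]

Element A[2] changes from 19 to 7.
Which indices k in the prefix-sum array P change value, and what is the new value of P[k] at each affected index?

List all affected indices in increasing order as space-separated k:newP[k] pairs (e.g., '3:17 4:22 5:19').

Answer: 2:22 3:40 4:42 5:58 6:58 7:61 8:58

Derivation:
P[k] = A[0] + ... + A[k]
P[k] includes A[2] iff k >= 2
Affected indices: 2, 3, ..., 8; delta = -12
  P[2]: 34 + -12 = 22
  P[3]: 52 + -12 = 40
  P[4]: 54 + -12 = 42
  P[5]: 70 + -12 = 58
  P[6]: 70 + -12 = 58
  P[7]: 73 + -12 = 61
  P[8]: 70 + -12 = 58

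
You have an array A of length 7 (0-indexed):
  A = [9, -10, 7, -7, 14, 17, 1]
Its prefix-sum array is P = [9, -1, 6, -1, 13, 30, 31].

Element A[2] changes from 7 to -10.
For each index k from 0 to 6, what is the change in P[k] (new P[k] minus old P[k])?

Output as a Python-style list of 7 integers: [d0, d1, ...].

Answer: [0, 0, -17, -17, -17, -17, -17]

Derivation:
Element change: A[2] 7 -> -10, delta = -17
For k < 2: P[k] unchanged, delta_P[k] = 0
For k >= 2: P[k] shifts by exactly -17
Delta array: [0, 0, -17, -17, -17, -17, -17]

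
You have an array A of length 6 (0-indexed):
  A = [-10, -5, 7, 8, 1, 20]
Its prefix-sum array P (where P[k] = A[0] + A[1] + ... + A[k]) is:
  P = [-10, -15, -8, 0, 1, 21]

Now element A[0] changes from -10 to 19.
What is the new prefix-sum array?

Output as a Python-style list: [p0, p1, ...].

Change: A[0] -10 -> 19, delta = 29
P[k] for k < 0: unchanged (A[0] not included)
P[k] for k >= 0: shift by delta = 29
  P[0] = -10 + 29 = 19
  P[1] = -15 + 29 = 14
  P[2] = -8 + 29 = 21
  P[3] = 0 + 29 = 29
  P[4] = 1 + 29 = 30
  P[5] = 21 + 29 = 50

Answer: [19, 14, 21, 29, 30, 50]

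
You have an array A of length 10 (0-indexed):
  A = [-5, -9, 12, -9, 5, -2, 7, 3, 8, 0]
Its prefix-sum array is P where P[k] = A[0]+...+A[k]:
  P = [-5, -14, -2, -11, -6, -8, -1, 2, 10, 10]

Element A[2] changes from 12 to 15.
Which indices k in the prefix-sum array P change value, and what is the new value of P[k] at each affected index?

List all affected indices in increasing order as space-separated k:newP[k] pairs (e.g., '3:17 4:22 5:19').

P[k] = A[0] + ... + A[k]
P[k] includes A[2] iff k >= 2
Affected indices: 2, 3, ..., 9; delta = 3
  P[2]: -2 + 3 = 1
  P[3]: -11 + 3 = -8
  P[4]: -6 + 3 = -3
  P[5]: -8 + 3 = -5
  P[6]: -1 + 3 = 2
  P[7]: 2 + 3 = 5
  P[8]: 10 + 3 = 13
  P[9]: 10 + 3 = 13

Answer: 2:1 3:-8 4:-3 5:-5 6:2 7:5 8:13 9:13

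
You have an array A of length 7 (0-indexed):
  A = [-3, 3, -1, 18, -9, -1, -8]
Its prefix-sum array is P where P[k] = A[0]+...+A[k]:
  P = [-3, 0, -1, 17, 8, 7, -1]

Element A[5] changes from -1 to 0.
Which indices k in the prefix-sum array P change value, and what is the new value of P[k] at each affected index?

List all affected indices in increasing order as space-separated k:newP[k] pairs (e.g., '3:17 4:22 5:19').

Answer: 5:8 6:0

Derivation:
P[k] = A[0] + ... + A[k]
P[k] includes A[5] iff k >= 5
Affected indices: 5, 6, ..., 6; delta = 1
  P[5]: 7 + 1 = 8
  P[6]: -1 + 1 = 0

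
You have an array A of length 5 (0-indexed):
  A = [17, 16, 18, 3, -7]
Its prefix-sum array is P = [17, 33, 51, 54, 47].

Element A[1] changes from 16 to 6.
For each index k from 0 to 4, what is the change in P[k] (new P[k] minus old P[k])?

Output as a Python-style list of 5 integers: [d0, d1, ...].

Answer: [0, -10, -10, -10, -10]

Derivation:
Element change: A[1] 16 -> 6, delta = -10
For k < 1: P[k] unchanged, delta_P[k] = 0
For k >= 1: P[k] shifts by exactly -10
Delta array: [0, -10, -10, -10, -10]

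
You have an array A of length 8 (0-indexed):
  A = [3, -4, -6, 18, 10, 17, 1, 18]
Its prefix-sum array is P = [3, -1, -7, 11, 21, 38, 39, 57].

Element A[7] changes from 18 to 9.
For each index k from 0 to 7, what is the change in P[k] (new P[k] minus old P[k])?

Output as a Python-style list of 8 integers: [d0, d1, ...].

Element change: A[7] 18 -> 9, delta = -9
For k < 7: P[k] unchanged, delta_P[k] = 0
For k >= 7: P[k] shifts by exactly -9
Delta array: [0, 0, 0, 0, 0, 0, 0, -9]

Answer: [0, 0, 0, 0, 0, 0, 0, -9]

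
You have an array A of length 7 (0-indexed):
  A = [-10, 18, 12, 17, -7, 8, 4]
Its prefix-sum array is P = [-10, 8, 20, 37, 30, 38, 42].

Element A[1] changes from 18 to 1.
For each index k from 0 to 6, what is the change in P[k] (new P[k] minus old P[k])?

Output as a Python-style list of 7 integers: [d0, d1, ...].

Answer: [0, -17, -17, -17, -17, -17, -17]

Derivation:
Element change: A[1] 18 -> 1, delta = -17
For k < 1: P[k] unchanged, delta_P[k] = 0
For k >= 1: P[k] shifts by exactly -17
Delta array: [0, -17, -17, -17, -17, -17, -17]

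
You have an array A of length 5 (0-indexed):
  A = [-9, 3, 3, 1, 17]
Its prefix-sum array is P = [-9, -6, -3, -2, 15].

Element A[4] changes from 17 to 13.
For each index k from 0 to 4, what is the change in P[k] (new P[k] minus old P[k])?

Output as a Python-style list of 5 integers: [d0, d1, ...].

Answer: [0, 0, 0, 0, -4]

Derivation:
Element change: A[4] 17 -> 13, delta = -4
For k < 4: P[k] unchanged, delta_P[k] = 0
For k >= 4: P[k] shifts by exactly -4
Delta array: [0, 0, 0, 0, -4]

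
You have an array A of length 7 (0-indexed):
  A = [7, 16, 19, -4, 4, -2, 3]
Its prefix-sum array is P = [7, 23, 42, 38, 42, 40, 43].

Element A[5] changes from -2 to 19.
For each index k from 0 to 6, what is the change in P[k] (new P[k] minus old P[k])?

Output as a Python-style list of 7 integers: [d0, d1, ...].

Element change: A[5] -2 -> 19, delta = 21
For k < 5: P[k] unchanged, delta_P[k] = 0
For k >= 5: P[k] shifts by exactly 21
Delta array: [0, 0, 0, 0, 0, 21, 21]

Answer: [0, 0, 0, 0, 0, 21, 21]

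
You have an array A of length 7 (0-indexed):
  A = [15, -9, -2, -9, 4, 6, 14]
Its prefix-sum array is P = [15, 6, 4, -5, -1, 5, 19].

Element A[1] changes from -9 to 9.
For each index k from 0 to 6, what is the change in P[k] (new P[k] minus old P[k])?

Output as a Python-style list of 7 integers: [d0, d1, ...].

Element change: A[1] -9 -> 9, delta = 18
For k < 1: P[k] unchanged, delta_P[k] = 0
For k >= 1: P[k] shifts by exactly 18
Delta array: [0, 18, 18, 18, 18, 18, 18]

Answer: [0, 18, 18, 18, 18, 18, 18]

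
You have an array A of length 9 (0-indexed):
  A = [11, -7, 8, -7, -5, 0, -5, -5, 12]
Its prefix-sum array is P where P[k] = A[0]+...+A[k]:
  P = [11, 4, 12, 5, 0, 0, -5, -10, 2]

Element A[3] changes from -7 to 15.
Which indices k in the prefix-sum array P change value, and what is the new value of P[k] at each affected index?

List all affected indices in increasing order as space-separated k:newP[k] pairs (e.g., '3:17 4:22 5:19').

P[k] = A[0] + ... + A[k]
P[k] includes A[3] iff k >= 3
Affected indices: 3, 4, ..., 8; delta = 22
  P[3]: 5 + 22 = 27
  P[4]: 0 + 22 = 22
  P[5]: 0 + 22 = 22
  P[6]: -5 + 22 = 17
  P[7]: -10 + 22 = 12
  P[8]: 2 + 22 = 24

Answer: 3:27 4:22 5:22 6:17 7:12 8:24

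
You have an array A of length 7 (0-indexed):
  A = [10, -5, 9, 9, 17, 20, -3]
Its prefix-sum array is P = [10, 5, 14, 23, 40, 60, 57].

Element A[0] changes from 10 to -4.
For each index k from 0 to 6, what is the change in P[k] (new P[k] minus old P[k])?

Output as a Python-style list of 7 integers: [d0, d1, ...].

Element change: A[0] 10 -> -4, delta = -14
For k < 0: P[k] unchanged, delta_P[k] = 0
For k >= 0: P[k] shifts by exactly -14
Delta array: [-14, -14, -14, -14, -14, -14, -14]

Answer: [-14, -14, -14, -14, -14, -14, -14]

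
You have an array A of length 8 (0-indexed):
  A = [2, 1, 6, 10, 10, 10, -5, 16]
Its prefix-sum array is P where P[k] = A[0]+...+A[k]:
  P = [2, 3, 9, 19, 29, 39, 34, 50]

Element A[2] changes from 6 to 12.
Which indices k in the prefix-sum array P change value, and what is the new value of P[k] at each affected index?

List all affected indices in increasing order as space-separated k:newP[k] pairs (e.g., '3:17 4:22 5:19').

Answer: 2:15 3:25 4:35 5:45 6:40 7:56

Derivation:
P[k] = A[0] + ... + A[k]
P[k] includes A[2] iff k >= 2
Affected indices: 2, 3, ..., 7; delta = 6
  P[2]: 9 + 6 = 15
  P[3]: 19 + 6 = 25
  P[4]: 29 + 6 = 35
  P[5]: 39 + 6 = 45
  P[6]: 34 + 6 = 40
  P[7]: 50 + 6 = 56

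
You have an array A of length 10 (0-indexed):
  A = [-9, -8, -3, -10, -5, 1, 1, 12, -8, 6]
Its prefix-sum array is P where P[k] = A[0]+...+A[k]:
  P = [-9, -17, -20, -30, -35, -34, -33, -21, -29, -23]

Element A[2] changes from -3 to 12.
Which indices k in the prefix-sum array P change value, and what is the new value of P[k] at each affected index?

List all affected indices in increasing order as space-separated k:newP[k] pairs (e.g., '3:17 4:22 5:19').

P[k] = A[0] + ... + A[k]
P[k] includes A[2] iff k >= 2
Affected indices: 2, 3, ..., 9; delta = 15
  P[2]: -20 + 15 = -5
  P[3]: -30 + 15 = -15
  P[4]: -35 + 15 = -20
  P[5]: -34 + 15 = -19
  P[6]: -33 + 15 = -18
  P[7]: -21 + 15 = -6
  P[8]: -29 + 15 = -14
  P[9]: -23 + 15 = -8

Answer: 2:-5 3:-15 4:-20 5:-19 6:-18 7:-6 8:-14 9:-8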